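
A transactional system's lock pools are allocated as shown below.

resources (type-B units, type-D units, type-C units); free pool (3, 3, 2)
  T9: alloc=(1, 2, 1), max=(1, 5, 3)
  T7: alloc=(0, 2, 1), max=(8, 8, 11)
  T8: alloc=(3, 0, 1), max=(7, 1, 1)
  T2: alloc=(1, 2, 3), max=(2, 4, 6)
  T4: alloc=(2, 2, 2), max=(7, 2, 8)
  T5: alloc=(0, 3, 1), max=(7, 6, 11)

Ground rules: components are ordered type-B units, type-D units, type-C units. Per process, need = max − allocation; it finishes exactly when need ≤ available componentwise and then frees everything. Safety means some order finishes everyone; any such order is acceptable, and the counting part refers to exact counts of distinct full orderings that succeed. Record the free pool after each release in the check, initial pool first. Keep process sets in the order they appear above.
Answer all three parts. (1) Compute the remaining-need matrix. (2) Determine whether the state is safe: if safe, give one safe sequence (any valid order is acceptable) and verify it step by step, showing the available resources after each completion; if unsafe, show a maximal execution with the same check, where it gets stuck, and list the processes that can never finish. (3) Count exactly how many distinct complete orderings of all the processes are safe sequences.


(1) Remaining need (order type-B units, type-D units, type-C units):
  T9: (0, 3, 2)
  T7: (8, 6, 10)
  T8: (4, 1, 0)
  T2: (1, 2, 3)
  T4: (5, 0, 6)
  T5: (7, 3, 10)
(2) UNSAFE — no complete ordering exists.
Key observation: no order helps: past T9, T2, T4, T8, the free pool tops out at (10, 9, 9), below what each blocked process needs in type-C units.
A maximal execution: T9, T2, T4, T8 — then nothing else fits. Check, step by step:
  pool = (3, 3, 2)
  run T9 (needs (0, 3, 2), free (3, 3, 2)); after release of (1, 2, 1) the pool is (4, 5, 3)
  run T2 (needs (1, 2, 3), free (4, 5, 3)); after release of (1, 2, 3) the pool is (5, 7, 6)
  run T4 (needs (5, 0, 6), free (5, 7, 6)); after release of (2, 2, 2) the pool is (7, 9, 8)
  run T8 (needs (4, 1, 0), free (7, 9, 8)); after release of (3, 0, 1) the pool is (10, 9, 9)
  T7 cannot run: need (8, 6, 10) vs free (10, 9, 9) (insufficient type-C units)
  T5 cannot run: need (7, 3, 10) vs free (10, 9, 9) (insufficient type-C units)
Never able to finish: T7 and T5.
(3) Precisely 0 of the possible complete orderings are safe sequences.


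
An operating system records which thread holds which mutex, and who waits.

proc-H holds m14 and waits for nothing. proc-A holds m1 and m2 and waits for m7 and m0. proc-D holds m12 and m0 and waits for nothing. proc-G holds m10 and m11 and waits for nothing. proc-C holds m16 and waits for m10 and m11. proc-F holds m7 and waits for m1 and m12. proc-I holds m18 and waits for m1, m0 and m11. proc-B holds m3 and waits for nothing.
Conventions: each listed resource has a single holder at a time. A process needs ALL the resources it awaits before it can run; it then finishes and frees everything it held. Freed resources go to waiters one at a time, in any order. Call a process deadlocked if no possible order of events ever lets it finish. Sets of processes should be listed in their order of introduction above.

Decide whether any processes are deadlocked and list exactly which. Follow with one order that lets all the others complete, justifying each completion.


Deadlocked: proc-A, proc-F and proc-I.
Key observation: proc-A -> proc-F -> proc-A is a circular wait — nothing in it can go first; proc-I waits into the deadlock from upstream.
The rest can finish in the order proc-G, proc-D, proc-C, proc-B, proc-H.
Walking it through:
  run proc-G (it waits on nothing); releases m10 and m11
  run proc-D (it waits on nothing); releases m12 and m0
  proc-C: everything it awaited (m10 and m11) is free; runs, freeing m16
  run proc-B (it waits on nothing); releases m3
  run proc-H (it waits on nothing); releases m14


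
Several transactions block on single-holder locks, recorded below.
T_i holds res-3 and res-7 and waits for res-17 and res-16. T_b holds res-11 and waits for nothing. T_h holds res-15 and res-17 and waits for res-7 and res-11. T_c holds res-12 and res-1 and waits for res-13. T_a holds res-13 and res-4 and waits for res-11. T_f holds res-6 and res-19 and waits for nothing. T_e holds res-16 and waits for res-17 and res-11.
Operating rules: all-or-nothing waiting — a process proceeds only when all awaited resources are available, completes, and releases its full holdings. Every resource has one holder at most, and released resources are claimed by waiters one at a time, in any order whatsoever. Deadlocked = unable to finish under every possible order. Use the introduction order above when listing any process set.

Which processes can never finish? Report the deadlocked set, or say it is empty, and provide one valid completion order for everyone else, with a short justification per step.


Deadlocked: T_i, T_h and T_e.
Key observation: the waits loop around T_i -> T_h -> T_i with no way out; T_e is caught in further circular waits.
The rest can finish in the order T_b, T_f, T_a, T_c.
Verifying each step:
  T_b waits on nothing -> runs at once and releases res-11
  T_f waits on nothing -> runs at once and releases res-6 and res-19
  T_a: everything it awaited (res-11) is free; runs, freeing res-13 and res-4
  T_c: everything it awaited (res-13) is free; runs, freeing res-12 and res-1


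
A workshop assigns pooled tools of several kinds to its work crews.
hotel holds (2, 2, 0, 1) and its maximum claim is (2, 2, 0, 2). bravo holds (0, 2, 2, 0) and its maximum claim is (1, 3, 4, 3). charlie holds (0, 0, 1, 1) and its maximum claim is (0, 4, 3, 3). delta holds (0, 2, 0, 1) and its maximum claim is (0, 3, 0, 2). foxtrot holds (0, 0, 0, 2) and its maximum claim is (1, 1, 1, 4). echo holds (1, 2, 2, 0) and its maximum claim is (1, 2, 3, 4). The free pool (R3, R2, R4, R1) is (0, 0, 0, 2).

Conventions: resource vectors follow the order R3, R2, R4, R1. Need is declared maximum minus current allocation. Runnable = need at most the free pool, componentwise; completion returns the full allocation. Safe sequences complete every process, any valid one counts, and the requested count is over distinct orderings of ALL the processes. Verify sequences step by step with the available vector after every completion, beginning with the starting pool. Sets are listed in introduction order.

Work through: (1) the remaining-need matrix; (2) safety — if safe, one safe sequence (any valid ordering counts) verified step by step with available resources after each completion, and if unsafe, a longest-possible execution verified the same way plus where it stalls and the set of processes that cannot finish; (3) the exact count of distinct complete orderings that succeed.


(1) Need matrix, components ordered R3, R2, R4, R1:
  hotel: (0, 0, 0, 1)
  bravo: (1, 1, 2, 3)
  charlie: (0, 4, 2, 2)
  delta: (0, 1, 0, 1)
  foxtrot: (1, 1, 1, 2)
  echo: (0, 0, 1, 4)
(2) UNSAFE — no complete ordering exists.
Key observation: once hotel, delta finish, the pool peaks at (2, 4, 0, 4) — and every remaining process still needs more R4 than that.
A maximal execution: hotel, delta — then nothing else fits. Check, step by step:
  pool = (0, 0, 0, 2)
  hotel needs (0, 0, 0, 1) <= (0, 0, 0, 2) -> finishes; pool += (2, 2, 0, 1) = (2, 2, 0, 3)
  delta needs (0, 1, 0, 1) <= (2, 2, 0, 3) -> finishes; pool += (0, 2, 0, 1) = (2, 4, 0, 4)
  blocked: bravo wants (1, 1, 2, 3), pool (2, 4, 0, 4) — not enough R4
  blocked: charlie wants (0, 4, 2, 2), pool (2, 4, 0, 4) — not enough R4
  blocked: foxtrot wants (1, 1, 1, 2), pool (2, 4, 0, 4) — not enough R4
  blocked: echo wants (0, 0, 1, 4), pool (2, 4, 0, 4) — not enough R4
Never able to finish: bravo, charlie, foxtrot and echo.
(3) Precisely 0 of the possible complete orderings are safe sequences.


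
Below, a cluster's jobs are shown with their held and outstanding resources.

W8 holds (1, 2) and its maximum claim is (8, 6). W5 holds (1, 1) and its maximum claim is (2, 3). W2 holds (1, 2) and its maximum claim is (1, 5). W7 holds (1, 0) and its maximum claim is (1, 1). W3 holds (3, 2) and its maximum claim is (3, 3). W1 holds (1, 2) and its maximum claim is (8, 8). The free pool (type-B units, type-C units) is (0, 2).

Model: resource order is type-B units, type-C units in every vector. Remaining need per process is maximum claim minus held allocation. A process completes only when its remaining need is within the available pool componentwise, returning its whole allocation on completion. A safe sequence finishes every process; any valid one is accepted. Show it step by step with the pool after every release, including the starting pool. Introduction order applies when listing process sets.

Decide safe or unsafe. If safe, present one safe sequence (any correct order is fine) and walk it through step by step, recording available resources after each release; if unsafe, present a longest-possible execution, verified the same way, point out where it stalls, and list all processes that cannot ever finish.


UNSAFE.
Key observation: no order helps: past W3, W2, W7, W5, the free pool tops out at (6, 7), below what each blocked process needs in type-B units.
A maximal execution: W3, W2, W7, W5 — then nothing else fits. Walking it through:
  pool = (0, 2)
  run W3 (needs (0, 1), free (0, 2)); after release of (3, 2) the pool is (3, 4)
  run W2 (needs (0, 3), free (3, 4)); after release of (1, 2) the pool is (4, 6)
  run W7 (needs (0, 1), free (4, 6)); after release of (1, 0) the pool is (5, 6)
  run W5 (needs (1, 2), free (5, 6)); after release of (1, 1) the pool is (6, 7)
  blocked: W8 wants (7, 4), pool (6, 7) — not enough type-B units
  blocked: W1 wants (7, 6), pool (6, 7) — not enough type-B units
Permanently blocked: W8 and W1.


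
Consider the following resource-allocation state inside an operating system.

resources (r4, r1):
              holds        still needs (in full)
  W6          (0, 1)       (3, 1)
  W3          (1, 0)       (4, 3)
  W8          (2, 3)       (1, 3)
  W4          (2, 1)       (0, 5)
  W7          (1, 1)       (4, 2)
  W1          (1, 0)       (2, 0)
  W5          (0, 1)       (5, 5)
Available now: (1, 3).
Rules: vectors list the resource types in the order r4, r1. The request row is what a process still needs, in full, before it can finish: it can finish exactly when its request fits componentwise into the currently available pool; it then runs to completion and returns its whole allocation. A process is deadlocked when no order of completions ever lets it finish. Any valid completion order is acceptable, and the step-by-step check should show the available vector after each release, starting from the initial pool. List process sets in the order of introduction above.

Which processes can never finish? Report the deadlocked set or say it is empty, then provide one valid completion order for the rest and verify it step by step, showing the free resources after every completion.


No process is deadlocked.
Key observation: starting with W8, each completion frees enough for the next — no one is permanently blocked.
The rest can finish in the order W8, W1, W3, W5, W6, W7, W4. Step-by-step check:
  pool = (1, 3)
  W8: need (1, 3) fits (1, 3); releases (2, 3), pool now (3, 6)
  W1: need (2, 0) fits (3, 6); releases (1, 0), pool now (4, 6)
  W3: need (4, 3) fits (4, 6); releases (1, 0), pool now (5, 6)
  W5: need (5, 5) fits (5, 6); releases (0, 1), pool now (5, 7)
  W6: need (3, 1) fits (5, 7); releases (0, 1), pool now (5, 8)
  W7: need (4, 2) fits (5, 8); releases (1, 1), pool now (6, 9)
  W4: need (0, 5) fits (6, 9); releases (2, 1), pool now (8, 10)


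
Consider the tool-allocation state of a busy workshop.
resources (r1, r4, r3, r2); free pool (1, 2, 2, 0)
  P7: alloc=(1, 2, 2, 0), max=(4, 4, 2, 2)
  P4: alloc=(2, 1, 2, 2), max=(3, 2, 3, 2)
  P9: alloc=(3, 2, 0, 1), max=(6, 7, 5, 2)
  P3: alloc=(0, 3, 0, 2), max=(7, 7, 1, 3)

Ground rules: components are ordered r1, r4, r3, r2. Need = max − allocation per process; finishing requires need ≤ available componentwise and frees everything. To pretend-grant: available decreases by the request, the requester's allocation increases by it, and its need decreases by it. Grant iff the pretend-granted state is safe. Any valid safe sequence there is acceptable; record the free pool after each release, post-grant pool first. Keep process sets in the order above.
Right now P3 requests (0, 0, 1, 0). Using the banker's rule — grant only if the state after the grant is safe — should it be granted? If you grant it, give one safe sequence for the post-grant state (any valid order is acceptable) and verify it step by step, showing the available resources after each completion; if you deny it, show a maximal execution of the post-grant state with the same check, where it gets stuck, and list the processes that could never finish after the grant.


GRANT — the state after the grant stays safe, e.g. via P4, P7, P9, P3.
Key observation: (1, 2, 1, 0) free after granting still covers P4 first, and each release covers the next.
Step-by-step check of the post-grant state:
  pool = (1, 2, 1, 0)
  P4: need (1, 1, 1, 0) fits (1, 2, 1, 0); releases (2, 1, 2, 2), pool now (3, 3, 3, 2)
  P7: need (3, 2, 0, 2) fits (3, 3, 3, 2); releases (1, 2, 2, 0), pool now (4, 5, 5, 2)
  P9: need (3, 5, 5, 1) fits (4, 5, 5, 2); releases (3, 2, 0, 1), pool now (7, 7, 5, 3)
  P3: need (7, 4, 0, 1) fits (7, 7, 5, 3); releases (0, 3, 1, 2), pool now (7, 10, 6, 5)


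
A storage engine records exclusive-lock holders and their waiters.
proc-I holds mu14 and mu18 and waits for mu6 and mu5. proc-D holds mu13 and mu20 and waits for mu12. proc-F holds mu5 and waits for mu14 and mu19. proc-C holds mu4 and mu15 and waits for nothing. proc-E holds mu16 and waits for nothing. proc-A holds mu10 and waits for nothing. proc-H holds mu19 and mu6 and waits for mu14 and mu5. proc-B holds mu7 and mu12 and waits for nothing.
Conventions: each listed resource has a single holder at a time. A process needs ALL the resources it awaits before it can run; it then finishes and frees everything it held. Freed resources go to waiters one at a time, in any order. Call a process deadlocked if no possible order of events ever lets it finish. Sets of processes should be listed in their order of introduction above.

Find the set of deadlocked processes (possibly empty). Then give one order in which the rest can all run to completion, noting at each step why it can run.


Deadlocked set: proc-I, proc-F and proc-H.
Key observation: the loop proc-I -> proc-F -> proc-I blocks itself forever; proc-H is caught in further circular waits.
A valid finishing order for the others: proc-E, proc-B, proc-D, proc-C, proc-A.
Check, step by step:
  proc-E waits on nothing -> runs at once and releases mu16
  proc-B waits on nothing -> runs at once and releases mu7 and mu12
  proc-D: everything it awaited (mu12) is free; runs, freeing mu13 and mu20
  proc-C waits on nothing -> runs at once and releases mu4 and mu15
  proc-A waits on nothing -> runs at once and releases mu10


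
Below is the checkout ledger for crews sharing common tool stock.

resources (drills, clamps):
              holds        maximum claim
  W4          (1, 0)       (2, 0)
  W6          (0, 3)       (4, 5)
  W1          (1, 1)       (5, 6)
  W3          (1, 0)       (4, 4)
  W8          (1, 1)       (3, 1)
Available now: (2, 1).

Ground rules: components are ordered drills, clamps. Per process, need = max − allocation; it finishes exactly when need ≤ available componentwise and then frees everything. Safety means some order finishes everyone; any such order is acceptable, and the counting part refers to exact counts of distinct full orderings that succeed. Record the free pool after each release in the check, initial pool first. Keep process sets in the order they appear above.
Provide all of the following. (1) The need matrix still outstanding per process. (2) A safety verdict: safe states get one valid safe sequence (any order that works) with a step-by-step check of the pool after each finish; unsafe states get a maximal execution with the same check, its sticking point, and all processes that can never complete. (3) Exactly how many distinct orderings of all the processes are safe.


(1) Remaining need (order drills, clamps):
  W4: (1, 0)
  W6: (4, 2)
  W1: (4, 5)
  W3: (3, 4)
  W8: (2, 0)
(2) SAFE — a valid safe sequence is W8, W4, W6, W1, W3.
Key observation: W8 marks the first exact bind of the order: its need (2, 0) fits the free (2, 1) with zero slack on a requested resource.
Check, step by step:
  pool = (2, 1)
  W8: need (2, 0) fits (2, 1); releases (1, 1), pool now (3, 2)
  W4: need (1, 0) fits (3, 2); releases (1, 0), pool now (4, 2)
  W6: need (4, 2) fits (4, 2); releases (0, 3), pool now (4, 5)
  W1: need (4, 5) fits (4, 5); releases (1, 1), pool now (5, 6)
  W3: need (3, 4) fits (5, 6); releases (1, 0), pool now (6, 6)
(3) Exactly 4 of the possible complete orderings are safe sequences.


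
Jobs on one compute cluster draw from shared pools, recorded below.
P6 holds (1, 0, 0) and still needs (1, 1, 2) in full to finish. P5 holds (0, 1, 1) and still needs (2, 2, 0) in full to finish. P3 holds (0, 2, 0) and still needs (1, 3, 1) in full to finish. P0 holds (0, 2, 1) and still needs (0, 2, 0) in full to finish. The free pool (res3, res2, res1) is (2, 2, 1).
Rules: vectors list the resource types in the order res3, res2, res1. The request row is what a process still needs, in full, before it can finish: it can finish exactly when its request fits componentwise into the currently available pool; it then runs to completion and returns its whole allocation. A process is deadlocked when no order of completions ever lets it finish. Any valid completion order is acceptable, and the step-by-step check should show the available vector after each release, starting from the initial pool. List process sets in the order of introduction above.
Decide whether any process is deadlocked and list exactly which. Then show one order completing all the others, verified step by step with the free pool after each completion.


The deadlocked set is empty.
Key observation: P0 leads a chain of completions in which each release enables another process.
The rest can finish in the order P0, P6, P5, P3. Step-by-step check:
  pool = (2, 2, 1)
  P0: need (0, 2, 0) fits (2, 2, 1); releases (0, 2, 1), pool now (2, 4, 2)
  P6: need (1, 1, 2) fits (2, 4, 2); releases (1, 0, 0), pool now (3, 4, 2)
  P5: need (2, 2, 0) fits (3, 4, 2); releases (0, 1, 1), pool now (3, 5, 3)
  P3: need (1, 3, 1) fits (3, 5, 3); releases (0, 2, 0), pool now (3, 7, 3)


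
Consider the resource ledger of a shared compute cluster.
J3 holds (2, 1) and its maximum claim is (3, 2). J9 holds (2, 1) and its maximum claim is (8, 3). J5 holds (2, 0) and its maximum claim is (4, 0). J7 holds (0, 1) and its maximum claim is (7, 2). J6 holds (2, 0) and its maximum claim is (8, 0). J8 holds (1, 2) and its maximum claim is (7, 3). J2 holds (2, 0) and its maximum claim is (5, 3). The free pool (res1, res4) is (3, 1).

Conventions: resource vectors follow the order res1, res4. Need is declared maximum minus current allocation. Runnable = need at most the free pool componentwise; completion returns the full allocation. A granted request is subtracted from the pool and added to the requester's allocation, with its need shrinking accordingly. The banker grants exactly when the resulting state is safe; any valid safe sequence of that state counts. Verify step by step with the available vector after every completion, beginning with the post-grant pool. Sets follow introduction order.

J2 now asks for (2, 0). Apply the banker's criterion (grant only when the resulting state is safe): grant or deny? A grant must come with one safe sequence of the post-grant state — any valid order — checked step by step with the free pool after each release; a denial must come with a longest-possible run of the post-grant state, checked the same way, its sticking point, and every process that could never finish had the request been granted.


DENY: after the grant no complete ordering would exist.
Key observation: after J3, J5 the pool peaks at (5, 2), and each blocked process is short somewhere: J9 on res1; J7 on res1; J6 on res1; J8 on res1; J2 on res4.
After a pretend grant, a maximal execution: J3, J5 — then nothing else fits. Step-by-step check:
  pool = (1, 1)
  run J3 (needs (1, 1), free (1, 1)); after release of (2, 1) the pool is (3, 2)
  run J5 (needs (2, 0), free (3, 2)); after release of (2, 0) the pool is (5, 2)
  J9 still needs (6, 2) but only (5, 2) is free — short on res1
  J7 still needs (7, 1) but only (5, 2) is free — short on res1
  J6 still needs (6, 0) but only (5, 2) is free — short on res1
  J8 still needs (6, 1) but only (5, 2) is free — short on res1
  J2 still needs (1, 3) but only (5, 2) is free — short on res4
Had the request been granted, J9, J7, J6, J8 and J2 could never finish.


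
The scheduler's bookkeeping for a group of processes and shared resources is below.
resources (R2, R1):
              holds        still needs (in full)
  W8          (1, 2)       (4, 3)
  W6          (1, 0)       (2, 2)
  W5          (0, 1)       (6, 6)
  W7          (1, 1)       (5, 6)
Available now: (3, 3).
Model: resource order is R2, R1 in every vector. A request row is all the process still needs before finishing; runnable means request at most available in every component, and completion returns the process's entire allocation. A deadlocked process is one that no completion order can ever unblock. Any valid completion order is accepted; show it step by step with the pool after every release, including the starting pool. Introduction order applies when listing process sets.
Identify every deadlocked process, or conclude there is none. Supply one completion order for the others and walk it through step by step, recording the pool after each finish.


Deadlocked: W5 and W7.
Key observation: W6, W8 can finish, but then (5, 5) is all there is, and the blocked group's R1 demands exceed it.
The rest can finish in the order W6, W8. Check, step by step:
  pool = (3, 3)
  W6: need (2, 2) fits (3, 3); releases (1, 0), pool now (4, 3)
  W8: need (4, 3) fits (4, 3); releases (1, 2), pool now (5, 5)
None of the blocked processes ever fits:
  W5 still needs (6, 6) but only (5, 5) is free — short on R2 and R1
  W7 still needs (5, 6) but only (5, 5) is free — short on R1


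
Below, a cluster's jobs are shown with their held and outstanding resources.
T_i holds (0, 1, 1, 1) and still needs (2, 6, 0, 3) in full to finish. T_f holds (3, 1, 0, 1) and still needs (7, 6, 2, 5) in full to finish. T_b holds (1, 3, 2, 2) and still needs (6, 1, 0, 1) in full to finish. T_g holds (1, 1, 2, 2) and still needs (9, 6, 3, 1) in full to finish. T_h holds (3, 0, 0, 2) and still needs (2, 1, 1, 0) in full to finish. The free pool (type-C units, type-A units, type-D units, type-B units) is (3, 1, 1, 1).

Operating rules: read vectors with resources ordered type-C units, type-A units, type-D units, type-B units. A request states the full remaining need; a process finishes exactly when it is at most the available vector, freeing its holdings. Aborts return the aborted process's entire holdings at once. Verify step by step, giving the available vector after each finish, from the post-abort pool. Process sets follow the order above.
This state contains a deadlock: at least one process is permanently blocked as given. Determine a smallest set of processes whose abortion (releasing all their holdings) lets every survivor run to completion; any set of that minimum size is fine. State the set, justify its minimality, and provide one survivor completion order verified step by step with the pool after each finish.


Minimum abort set: T_i and T_g.
Key observation: T_f could never have finished before the abort; with (1, 2, 3, 3) returned by T_i and T_g, it fits at step 3.
Minimality, checking each single-abort alternative: T_i alone leaves T_f blocked (short on type-A units); T_f alone leaves T_i blocked (short on type-A units); T_b alone leaves T_i blocked (short on type-A units); T_g alone leaves T_i blocked (short on type-A units); T_h alone leaves T_i blocked (short on type-A units).
One survivor order: T_h, T_b, T_f. Walking it through (post-abort pool first):
  pool = (4, 3, 4, 4)
  T_h needs (2, 1, 1, 0) <= (4, 3, 4, 4) -> finishes; pool += (3, 0, 0, 2) = (7, 3, 4, 6)
  T_b needs (6, 1, 0, 1) <= (7, 3, 4, 6) -> finishes; pool += (1, 3, 2, 2) = (8, 6, 6, 8)
  T_f needs (7, 6, 2, 5) <= (8, 6, 6, 8) -> finishes; pool += (3, 1, 0, 1) = (11, 7, 6, 9)


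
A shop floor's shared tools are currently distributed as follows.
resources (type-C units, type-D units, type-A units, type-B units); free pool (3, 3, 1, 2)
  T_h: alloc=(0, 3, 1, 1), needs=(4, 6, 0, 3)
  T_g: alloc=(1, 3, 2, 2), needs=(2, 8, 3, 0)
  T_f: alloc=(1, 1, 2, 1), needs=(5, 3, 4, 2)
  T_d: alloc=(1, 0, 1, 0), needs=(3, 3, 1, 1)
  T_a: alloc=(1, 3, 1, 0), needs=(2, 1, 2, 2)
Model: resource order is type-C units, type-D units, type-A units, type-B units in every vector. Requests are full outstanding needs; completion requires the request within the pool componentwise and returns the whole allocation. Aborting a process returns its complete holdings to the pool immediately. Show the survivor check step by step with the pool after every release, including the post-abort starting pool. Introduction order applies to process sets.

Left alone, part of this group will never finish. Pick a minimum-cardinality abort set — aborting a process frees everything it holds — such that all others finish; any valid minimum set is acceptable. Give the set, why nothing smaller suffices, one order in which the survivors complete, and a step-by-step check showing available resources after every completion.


Abort T_f.
Key observation: T_h could never have finished before the abort; with (1, 1, 2, 1) returned by T_f, it fits at step 3.
Minimality: the empty abort set fails — the state is deadlocked as it stands.
One survivor order: T_a, T_d, T_h, T_g. Check, step by step (post-abort pool first):
  pool = (4, 4, 3, 3)
  T_a: need (2, 1, 2, 2) fits (4, 4, 3, 3); releases (1, 3, 1, 0), pool now (5, 7, 4, 3)
  T_d: need (3, 3, 1, 1) fits (5, 7, 4, 3); releases (1, 0, 1, 0), pool now (6, 7, 5, 3)
  T_h: need (4, 6, 0, 3) fits (6, 7, 5, 3); releases (0, 3, 1, 1), pool now (6, 10, 6, 4)
  T_g: need (2, 8, 3, 0) fits (6, 10, 6, 4); releases (1, 3, 2, 2), pool now (7, 13, 8, 6)


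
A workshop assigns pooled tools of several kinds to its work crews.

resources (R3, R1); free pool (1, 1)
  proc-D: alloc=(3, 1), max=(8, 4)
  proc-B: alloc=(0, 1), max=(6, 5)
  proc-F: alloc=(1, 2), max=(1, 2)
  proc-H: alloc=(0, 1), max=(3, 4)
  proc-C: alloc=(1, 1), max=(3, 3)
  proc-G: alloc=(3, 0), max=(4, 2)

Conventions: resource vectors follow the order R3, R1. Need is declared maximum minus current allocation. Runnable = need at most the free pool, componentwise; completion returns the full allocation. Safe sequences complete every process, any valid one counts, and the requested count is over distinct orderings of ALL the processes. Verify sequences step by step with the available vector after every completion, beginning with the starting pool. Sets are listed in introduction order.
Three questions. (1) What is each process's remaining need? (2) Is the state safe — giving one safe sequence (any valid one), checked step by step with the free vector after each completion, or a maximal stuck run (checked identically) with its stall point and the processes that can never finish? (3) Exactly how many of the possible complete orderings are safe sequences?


(1) Remaining need (order R3, R1):
  proc-D: (5, 3)
  proc-B: (6, 4)
  proc-F: (0, 0)
  proc-H: (3, 3)
  proc-C: (2, 2)
  proc-G: (1, 2)
(2) SAFE — a valid safe sequence is proc-F, proc-G, proc-H, proc-C, proc-D, proc-B.
Key observation: reading the order forward, proc-H is the first process whose need (3, 3) meets the free pool (5, 3) exactly on a resource it requests.
Verifying each step:
  pool = (1, 1)
  run proc-F (needs (0, 0), free (1, 1)); after release of (1, 2) the pool is (2, 3)
  run proc-G (needs (1, 2), free (2, 3)); after release of (3, 0) the pool is (5, 3)
  run proc-H (needs (3, 3), free (5, 3)); after release of (0, 1) the pool is (5, 4)
  run proc-C (needs (2, 2), free (5, 4)); after release of (1, 1) the pool is (6, 5)
  run proc-D (needs (5, 3), free (6, 5)); after release of (3, 1) the pool is (9, 6)
  run proc-B (needs (6, 4), free (9, 6)); after release of (0, 1) the pool is (9, 7)
(3) Exactly 24 of the possible complete orderings are safe sequences.


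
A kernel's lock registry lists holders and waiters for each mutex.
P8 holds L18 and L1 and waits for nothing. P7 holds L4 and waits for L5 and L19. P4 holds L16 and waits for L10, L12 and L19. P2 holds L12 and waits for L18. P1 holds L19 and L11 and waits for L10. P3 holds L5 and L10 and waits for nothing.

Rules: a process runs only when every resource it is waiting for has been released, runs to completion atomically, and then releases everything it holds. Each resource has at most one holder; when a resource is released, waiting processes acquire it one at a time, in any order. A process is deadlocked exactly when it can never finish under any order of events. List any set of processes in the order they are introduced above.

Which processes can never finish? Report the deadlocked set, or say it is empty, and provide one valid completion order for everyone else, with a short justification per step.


No process is deadlocked.
Key observation: every chain of waits terminates; starting from the processes that wait on nothing, all the rest unlock in turn.
A valid finishing order for the others: P3, P1, P8, P2, P7, P4.
Step-by-step check:
  P3 waits on nothing -> runs at once and releases L5 and L10
  run P1 (all its waits — L10 — are resolved); releases L19 and L11
  P8 waits on nothing -> runs at once and releases L18 and L1
  run P2 (all its waits — L18 — are resolved); releases L12
  run P7 (all its waits — L5 and L19 — are resolved); releases L4
  run P4 (all its waits — L10, L12 and L19 — are resolved); releases L16


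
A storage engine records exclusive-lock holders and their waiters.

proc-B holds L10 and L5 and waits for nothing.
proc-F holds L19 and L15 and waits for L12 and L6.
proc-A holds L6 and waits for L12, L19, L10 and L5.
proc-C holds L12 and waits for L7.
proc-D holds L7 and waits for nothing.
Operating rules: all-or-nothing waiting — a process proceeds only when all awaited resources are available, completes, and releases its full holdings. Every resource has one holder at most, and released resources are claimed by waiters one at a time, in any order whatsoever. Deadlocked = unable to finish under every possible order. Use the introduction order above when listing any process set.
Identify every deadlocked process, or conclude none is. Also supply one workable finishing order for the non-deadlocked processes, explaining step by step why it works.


Deadlocked: proc-F and proc-A.
Key observation: nobody on the ring proc-F -> proc-A -> proc-F can start until another member finishes, which never happens; no other process is dragged down with it.
One completion order for the rest: proc-D, proc-B, proc-C.
Verifying each step:
  run proc-D (it waits on nothing); releases L7
  run proc-B (it waits on nothing); releases L10 and L5
  run proc-C (all its waits — L7 — are resolved); releases L12


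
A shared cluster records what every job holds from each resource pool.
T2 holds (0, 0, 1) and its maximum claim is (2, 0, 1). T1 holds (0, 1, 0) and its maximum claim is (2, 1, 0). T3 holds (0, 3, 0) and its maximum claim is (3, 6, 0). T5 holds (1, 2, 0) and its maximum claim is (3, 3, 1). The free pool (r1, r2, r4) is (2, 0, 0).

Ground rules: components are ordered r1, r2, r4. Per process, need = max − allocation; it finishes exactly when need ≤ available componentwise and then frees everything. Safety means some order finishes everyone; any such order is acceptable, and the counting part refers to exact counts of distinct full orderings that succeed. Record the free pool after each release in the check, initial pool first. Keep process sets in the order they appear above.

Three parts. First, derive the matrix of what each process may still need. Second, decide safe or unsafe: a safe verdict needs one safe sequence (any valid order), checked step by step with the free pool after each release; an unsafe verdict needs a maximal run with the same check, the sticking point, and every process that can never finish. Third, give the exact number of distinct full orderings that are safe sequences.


(1) Remaining need (order r1, r2, r4):
  T2: (2, 0, 0)
  T1: (2, 0, 0)
  T3: (3, 3, 0)
  T5: (2, 1, 1)
(2) SAFE, for example via the order T2, T1, T5, T3.
Key observation: the order's first zero-slack moment is T2 ((2, 0, 0) needed, (2, 0, 0) free — a requested resource with nothing to spare).
Check, step by step:
  pool = (2, 0, 0)
  run T2 (needs (2, 0, 0), free (2, 0, 0)); after release of (0, 0, 1) the pool is (2, 0, 1)
  run T1 (needs (2, 0, 0), free (2, 0, 1)); after release of (0, 1, 0) the pool is (2, 1, 1)
  run T5 (needs (2, 1, 1), free (2, 1, 1)); after release of (1, 2, 0) the pool is (3, 3, 1)
  run T3 (needs (3, 3, 0), free (3, 3, 1)); after release of (0, 3, 0) the pool is (3, 6, 1)
(3) Exactly 2 of the possible complete orderings are safe sequences.


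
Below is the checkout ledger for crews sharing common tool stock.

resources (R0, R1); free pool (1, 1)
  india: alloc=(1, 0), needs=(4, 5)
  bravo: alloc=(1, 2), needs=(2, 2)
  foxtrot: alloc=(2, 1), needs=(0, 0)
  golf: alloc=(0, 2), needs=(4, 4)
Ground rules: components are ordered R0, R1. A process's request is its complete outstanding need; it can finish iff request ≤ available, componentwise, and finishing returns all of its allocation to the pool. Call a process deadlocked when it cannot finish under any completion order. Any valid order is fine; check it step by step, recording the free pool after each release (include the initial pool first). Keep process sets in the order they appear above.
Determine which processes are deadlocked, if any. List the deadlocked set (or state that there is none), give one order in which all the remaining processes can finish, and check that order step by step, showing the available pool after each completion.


Nothing here is deadlocked.
Key observation: starting with foxtrot, each completion frees enough for the next — no one is permanently blocked.
The rest can finish in the order foxtrot, bravo, golf, india. Check, step by step:
  pool = (1, 1)
  run foxtrot (needs (0, 0), free (1, 1)); after release of (2, 1) the pool is (3, 2)
  run bravo (needs (2, 2), free (3, 2)); after release of (1, 2) the pool is (4, 4)
  run golf (needs (4, 4), free (4, 4)); after release of (0, 2) the pool is (4, 6)
  run india (needs (4, 5), free (4, 6)); after release of (1, 0) the pool is (5, 6)


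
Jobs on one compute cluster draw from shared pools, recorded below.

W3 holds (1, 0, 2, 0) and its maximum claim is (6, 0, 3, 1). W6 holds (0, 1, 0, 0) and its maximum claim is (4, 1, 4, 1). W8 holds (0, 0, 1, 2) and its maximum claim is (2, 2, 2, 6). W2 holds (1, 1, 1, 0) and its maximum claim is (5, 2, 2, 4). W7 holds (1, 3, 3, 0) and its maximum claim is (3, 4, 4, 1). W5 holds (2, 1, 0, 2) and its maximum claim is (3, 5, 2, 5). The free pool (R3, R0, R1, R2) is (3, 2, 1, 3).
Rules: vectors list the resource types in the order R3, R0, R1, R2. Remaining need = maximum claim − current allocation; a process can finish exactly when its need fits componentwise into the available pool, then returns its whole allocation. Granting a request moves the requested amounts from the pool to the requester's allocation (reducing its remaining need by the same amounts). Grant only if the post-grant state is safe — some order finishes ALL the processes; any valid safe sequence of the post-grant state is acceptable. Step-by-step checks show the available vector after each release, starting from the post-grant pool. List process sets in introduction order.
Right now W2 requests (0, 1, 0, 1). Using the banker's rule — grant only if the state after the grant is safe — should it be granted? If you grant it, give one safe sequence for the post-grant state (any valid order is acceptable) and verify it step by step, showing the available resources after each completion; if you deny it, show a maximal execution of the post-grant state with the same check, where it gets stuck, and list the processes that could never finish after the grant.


DENY: after the grant no complete ordering would exist.
Key observation: after W7, W6 the pool peaks at (4, 5, 4, 2), and each blocked process is short somewhere: W3 on R3; W8 on R2; W2 on R2; W5 on R2.
On the post-grant state, W7, W6 is a maximal run — nothing extends it. Walking it through:
  pool = (3, 1, 1, 2)
  W7: need (2, 1, 1, 1) fits (3, 1, 1, 2); releases (1, 3, 3, 0), pool now (4, 4, 4, 2)
  W6: need (4, 0, 4, 1) fits (4, 4, 4, 2); releases (0, 1, 0, 0), pool now (4, 5, 4, 2)
  W3 cannot run: need (5, 0, 1, 1) vs free (4, 5, 4, 2) (insufficient R3)
  W8 cannot run: need (2, 2, 1, 4) vs free (4, 5, 4, 2) (insufficient R2)
  W2 cannot run: need (4, 0, 1, 3) vs free (4, 5, 4, 2) (insufficient R2)
  W5 cannot run: need (1, 4, 2, 3) vs free (4, 5, 4, 2) (insufficient R2)
Had the request been granted, W3, W8, W2 and W5 could never finish.


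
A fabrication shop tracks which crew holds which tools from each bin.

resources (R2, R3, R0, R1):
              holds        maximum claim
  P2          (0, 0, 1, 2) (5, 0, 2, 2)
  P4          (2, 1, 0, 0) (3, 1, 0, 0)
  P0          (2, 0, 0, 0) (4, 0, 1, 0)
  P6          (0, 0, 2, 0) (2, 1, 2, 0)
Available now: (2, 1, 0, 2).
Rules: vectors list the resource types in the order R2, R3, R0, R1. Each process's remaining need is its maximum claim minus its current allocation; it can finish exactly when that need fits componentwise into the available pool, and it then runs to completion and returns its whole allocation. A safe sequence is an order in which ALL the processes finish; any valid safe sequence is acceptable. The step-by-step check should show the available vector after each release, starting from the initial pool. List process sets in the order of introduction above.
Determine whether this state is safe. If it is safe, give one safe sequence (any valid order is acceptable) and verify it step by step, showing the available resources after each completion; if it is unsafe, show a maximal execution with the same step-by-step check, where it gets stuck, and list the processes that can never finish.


SAFE — a valid safe sequence is P6, P0, P4, P2.
Key observation: the order's first zero-slack moment is P6 ((2, 1, 0, 0) needed, (2, 1, 0, 2) free — a requested resource with nothing to spare).
Verifying each step:
  pool = (2, 1, 0, 2)
  P6: need (2, 1, 0, 0) fits (2, 1, 0, 2); releases (0, 0, 2, 0), pool now (2, 1, 2, 2)
  P0: need (2, 0, 1, 0) fits (2, 1, 2, 2); releases (2, 0, 0, 0), pool now (4, 1, 2, 2)
  P4: need (1, 0, 0, 0) fits (4, 1, 2, 2); releases (2, 1, 0, 0), pool now (6, 2, 2, 2)
  P2: need (5, 0, 1, 0) fits (6, 2, 2, 2); releases (0, 0, 1, 2), pool now (6, 2, 3, 4)


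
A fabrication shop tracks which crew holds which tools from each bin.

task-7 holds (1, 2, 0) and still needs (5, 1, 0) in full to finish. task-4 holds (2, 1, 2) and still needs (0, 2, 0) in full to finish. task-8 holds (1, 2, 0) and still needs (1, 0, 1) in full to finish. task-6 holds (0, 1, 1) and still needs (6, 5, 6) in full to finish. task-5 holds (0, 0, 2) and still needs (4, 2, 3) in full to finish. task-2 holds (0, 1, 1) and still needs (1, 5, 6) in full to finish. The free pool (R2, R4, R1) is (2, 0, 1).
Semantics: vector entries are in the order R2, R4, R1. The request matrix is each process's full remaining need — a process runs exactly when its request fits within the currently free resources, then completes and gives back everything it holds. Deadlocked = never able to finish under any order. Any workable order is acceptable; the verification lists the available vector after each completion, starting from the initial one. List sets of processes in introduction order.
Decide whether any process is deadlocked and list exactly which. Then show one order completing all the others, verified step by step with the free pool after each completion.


Deadlocked set: task-6 and task-2.
Key observation: the pool after task-8, task-4, task-7, task-5 is (6, 5, 5); every surviving request exceeds it in R1, so progress ends there.
A valid finishing order for the others: task-8, task-4, task-7, task-5. Step-by-step check:
  pool = (2, 0, 1)
  task-8: need (1, 0, 1) fits (2, 0, 1); releases (1, 2, 0), pool now (3, 2, 1)
  task-4: need (0, 2, 0) fits (3, 2, 1); releases (2, 1, 2), pool now (5, 3, 3)
  task-7: need (5, 1, 0) fits (5, 3, 3); releases (1, 2, 0), pool now (6, 5, 3)
  task-5: need (4, 2, 3) fits (6, 5, 3); releases (0, 0, 2), pool now (6, 5, 5)
The stuck group stays short no matter what:
  blocked: task-6 wants (6, 5, 6), pool (6, 5, 5) — not enough R1
  blocked: task-2 wants (1, 5, 6), pool (6, 5, 5) — not enough R1
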